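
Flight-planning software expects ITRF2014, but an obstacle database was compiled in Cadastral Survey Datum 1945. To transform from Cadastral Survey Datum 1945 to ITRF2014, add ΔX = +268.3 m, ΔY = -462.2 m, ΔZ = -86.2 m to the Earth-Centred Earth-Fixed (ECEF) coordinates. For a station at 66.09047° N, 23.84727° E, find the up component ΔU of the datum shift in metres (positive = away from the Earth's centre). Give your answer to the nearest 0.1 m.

ΔU = -55.1 m

At φ = 66.09047°, λ = 23.84727°: sin φ = 0.914187, cos φ = 0.405294, sin λ = 0.404300, cos λ = 0.914626.
ΔU = cos φ cos λ·ΔX + cos φ sin λ·ΔY + sin φ·ΔZ = (0.405294)(0.914626)(268.3) + (0.405294)(0.404300)(-462.2) + (0.914187)(-86.2) = -55.08 m.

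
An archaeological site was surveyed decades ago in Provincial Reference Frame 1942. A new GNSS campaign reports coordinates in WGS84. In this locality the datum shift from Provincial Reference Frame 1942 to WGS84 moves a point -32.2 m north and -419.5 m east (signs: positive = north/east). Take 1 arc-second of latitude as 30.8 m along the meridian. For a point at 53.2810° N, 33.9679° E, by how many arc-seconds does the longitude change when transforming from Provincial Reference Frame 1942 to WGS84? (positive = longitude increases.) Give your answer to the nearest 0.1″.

Δλ = -22.8″

At latitude 53.2810°, cos φ = 0.597891.
1″ of longitude at this latitude = 30.80 × cos φ = 18.4150 m, so Δλ = -419.5 / 18.4150 = -22.780″.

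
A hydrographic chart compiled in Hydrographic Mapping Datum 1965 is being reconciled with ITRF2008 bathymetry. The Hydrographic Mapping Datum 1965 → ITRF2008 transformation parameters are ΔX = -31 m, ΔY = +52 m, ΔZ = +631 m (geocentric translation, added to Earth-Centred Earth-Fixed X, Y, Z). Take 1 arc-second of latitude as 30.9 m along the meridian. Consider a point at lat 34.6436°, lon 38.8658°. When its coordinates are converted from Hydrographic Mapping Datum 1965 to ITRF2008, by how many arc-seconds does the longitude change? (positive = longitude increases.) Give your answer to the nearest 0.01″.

Δλ = 2.36″

sin φ = 0.568470, cos φ = 0.822704, sin λ = 0.627498, cos λ = 0.778618.
East component: ΔE = −sin λ·ΔX + cos λ·ΔY = −(0.627498)(-31) + (0.778618)(52) = 59.94 m.
1° of latitude spans 3600 × 30.90 = 111240 m; at latitude φ, 1° of longitude spans that × cos φ = 91517.6 m, so Δλ = 59.94 / 91517.6 × 3600 = 2.358″.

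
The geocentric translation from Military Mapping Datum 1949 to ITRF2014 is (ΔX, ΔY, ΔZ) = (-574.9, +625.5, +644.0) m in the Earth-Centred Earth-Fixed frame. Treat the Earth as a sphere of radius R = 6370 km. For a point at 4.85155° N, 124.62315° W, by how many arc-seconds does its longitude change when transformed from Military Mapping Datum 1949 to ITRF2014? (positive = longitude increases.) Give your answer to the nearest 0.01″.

sin φ = 0.084574, cos φ = 0.996417, sin λ = -0.822907, cos λ = -0.568176.
East component: ΔE = −sin λ·ΔX + cos λ·ΔY = −(-0.822907)(-574.9) + (-0.568176)(625.5) = -828.48 m.
1° of latitude spans πR/180 = 111177 m; at latitude φ, 1° of longitude spans that × cos φ = 110779.1 m, so Δλ = -828.48 / 110779.1 × 3600 = -26.923″.

Δλ = -26.92″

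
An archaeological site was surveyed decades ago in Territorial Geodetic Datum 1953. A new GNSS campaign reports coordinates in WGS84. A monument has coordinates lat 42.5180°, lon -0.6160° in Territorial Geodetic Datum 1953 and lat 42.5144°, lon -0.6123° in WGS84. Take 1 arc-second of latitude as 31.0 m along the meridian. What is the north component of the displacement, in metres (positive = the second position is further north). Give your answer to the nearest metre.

Δφ = 42.5144° − 42.5180° = -0.0036°; Δλ = -0.6123° − -0.6160° = +0.0037°.
1° of latitude = 3600 × 31.00 = 111600 m.
ΔN = Δφ × 111600 = -401.8 m; ΔE = Δλ × 111600 × cos(42.5180°) = +0.0037 × 111600 × 0.737065 = 304.3 m.

ΔN = -402 m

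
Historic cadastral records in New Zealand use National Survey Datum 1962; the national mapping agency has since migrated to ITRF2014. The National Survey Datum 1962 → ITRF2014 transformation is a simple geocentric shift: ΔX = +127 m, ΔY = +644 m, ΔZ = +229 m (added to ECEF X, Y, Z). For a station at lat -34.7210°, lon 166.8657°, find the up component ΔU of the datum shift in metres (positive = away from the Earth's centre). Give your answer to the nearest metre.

ΔU = -112 m

At φ = -34.7210°, λ = 166.8657°: sin φ = -0.569581, cos φ = 0.821935, sin λ = 0.227234, cos λ = -0.973840.
ΔU = cos φ cos λ·ΔX + cos φ sin λ·ΔY + sin φ·ΔZ = (0.821935)(-0.973840)(127) + (0.821935)(0.227234)(644) + (-0.569581)(229) = -111.81 m.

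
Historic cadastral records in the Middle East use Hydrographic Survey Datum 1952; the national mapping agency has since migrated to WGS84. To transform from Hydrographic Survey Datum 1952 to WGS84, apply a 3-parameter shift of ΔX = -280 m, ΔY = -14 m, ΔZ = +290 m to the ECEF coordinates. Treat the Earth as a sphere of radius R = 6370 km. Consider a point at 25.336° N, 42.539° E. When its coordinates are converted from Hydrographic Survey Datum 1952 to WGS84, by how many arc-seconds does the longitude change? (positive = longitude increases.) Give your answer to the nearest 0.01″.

Δλ = 6.41″

sin φ = 0.427926, cos φ = 0.903814, sin λ = 0.676092, cos λ = 0.736817.
East component: ΔE = −sin λ·ΔX + cos λ·ΔY = −(0.676092)(-280) + (0.736817)(-14) = 178.99 m.
1° of latitude spans πR/180 = 111177 m; at latitude φ, 1° of longitude spans that × cos φ = 100483.7 m, so Δλ = 178.99 / 100483.7 × 3600 = 6.413″.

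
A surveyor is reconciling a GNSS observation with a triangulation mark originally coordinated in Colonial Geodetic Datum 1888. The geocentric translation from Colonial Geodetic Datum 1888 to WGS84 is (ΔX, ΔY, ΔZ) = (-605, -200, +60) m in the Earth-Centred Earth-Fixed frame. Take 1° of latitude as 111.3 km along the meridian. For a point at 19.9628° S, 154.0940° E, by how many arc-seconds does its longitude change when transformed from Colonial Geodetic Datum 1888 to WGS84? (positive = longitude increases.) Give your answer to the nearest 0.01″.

sin φ = -0.341410, cos φ = 0.939914, sin λ = 0.436896, cos λ = -0.899512.
East component: ΔE = −sin λ·ΔX + cos λ·ΔY = −(0.436896)(-605) + (-0.899512)(-200) = 444.22 m.
1° of latitude spans 111300 m; at latitude φ, 1° of longitude spans that × cos φ = 104612.5 m, so Δλ = 444.22 / 104612.5 × 3600 = 15.287″.

Δλ = 15.29″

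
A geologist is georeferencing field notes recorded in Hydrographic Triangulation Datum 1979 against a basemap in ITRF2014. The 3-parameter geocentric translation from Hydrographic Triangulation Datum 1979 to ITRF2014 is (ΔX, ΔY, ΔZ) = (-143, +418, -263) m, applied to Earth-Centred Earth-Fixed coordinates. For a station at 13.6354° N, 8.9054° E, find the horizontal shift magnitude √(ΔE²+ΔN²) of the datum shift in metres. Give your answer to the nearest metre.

496 m

The local east axis at (φ, λ) is (−sin λ, cos λ, 0), so ΔE = −sin(8.9054°)·(-143) + cos(8.9054°)·418 = 435.10 m.
The local north axis is (−sin φ cos λ, −sin φ sin λ, cos φ), giving ΔN = 33.305 − 15.254 − 255.587 = -237.54 m.
Horizontal magnitude = √(ΔE² + ΔN²) = √(435.10² + (-237.54)²) = 495.72 m.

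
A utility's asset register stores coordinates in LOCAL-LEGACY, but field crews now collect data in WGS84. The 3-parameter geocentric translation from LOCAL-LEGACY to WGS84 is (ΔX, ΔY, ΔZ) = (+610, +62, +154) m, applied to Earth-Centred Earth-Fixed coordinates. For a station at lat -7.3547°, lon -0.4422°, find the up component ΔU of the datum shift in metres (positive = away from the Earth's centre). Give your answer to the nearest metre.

ΔU = 585 m

At φ = -7.3547°, λ = -0.4422°: sin φ = -0.128012, cos φ = 0.991773, sin λ = -0.007718, cos λ = 0.999970.
ΔU = cos φ cos λ·ΔX + cos φ sin λ·ΔY + sin φ·ΔZ = (0.991773)(0.999970)(610) + (0.991773)(-0.007718)(62) + (-0.128012)(154) = 584.77 m.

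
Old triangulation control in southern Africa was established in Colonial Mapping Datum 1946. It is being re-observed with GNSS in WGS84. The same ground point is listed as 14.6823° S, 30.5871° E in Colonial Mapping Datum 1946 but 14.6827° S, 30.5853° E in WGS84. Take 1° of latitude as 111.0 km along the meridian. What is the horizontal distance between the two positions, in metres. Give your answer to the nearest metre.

198 m

Δφ = -14.6827° − -14.6823° = -0.0004°; Δλ = 30.5853° − 30.5871° = -0.0018°.
ΔN = Δφ × 111000 = -44.4 m; ΔE = Δλ × 111000 × cos(-14.6823°) = -0.0018 × 111000 × 0.967346 = -193.3 m.
Distance = √(ΔE² + ΔN²) = √((-193.3)² + (-44.4)²) = 198.3 m.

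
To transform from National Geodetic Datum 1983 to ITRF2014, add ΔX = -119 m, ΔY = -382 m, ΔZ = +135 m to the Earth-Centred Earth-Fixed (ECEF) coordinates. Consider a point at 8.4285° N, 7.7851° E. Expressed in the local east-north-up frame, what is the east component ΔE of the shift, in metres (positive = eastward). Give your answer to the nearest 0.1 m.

At φ = 8.4285°, λ = 7.7851°: sin φ = 0.146575, cos φ = 0.989200, sin λ = 0.135458, cos λ = 0.990783.
ΔE = −sin λ·ΔX + cos λ·ΔY = −(0.135458)·(-119) + (0.990783)·(-382) = -362.36 m.

ΔE = -362.4 m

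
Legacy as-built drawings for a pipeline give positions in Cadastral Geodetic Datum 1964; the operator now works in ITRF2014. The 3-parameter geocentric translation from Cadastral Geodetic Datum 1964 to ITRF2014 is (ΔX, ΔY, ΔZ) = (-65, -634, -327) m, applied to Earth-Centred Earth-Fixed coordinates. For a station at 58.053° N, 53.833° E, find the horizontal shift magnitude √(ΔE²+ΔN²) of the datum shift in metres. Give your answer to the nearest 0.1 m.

435.7 m

At φ = 58.053°, λ = 53.833°: sin φ = 0.848538, cos φ = 0.529135, sin λ = 0.807300, cos λ = 0.590141.
ΔE = −sin λ·ΔX + cos λ·ΔY = −(0.807300)·(-65) + (0.590141)·(-634) = -321.67 m.
ΔN = −sin φ cos λ·ΔX − sin φ sin λ·ΔY + cos φ·ΔZ = −(0.848538)(0.590141)(-65) − (0.848538)(0.807300)(-634) + (0.529135)(-327) = 293.83 m.
Horizontal magnitude = √(ΔE² + ΔN²) = √((-321.67)² + 293.83²) = 435.67 m.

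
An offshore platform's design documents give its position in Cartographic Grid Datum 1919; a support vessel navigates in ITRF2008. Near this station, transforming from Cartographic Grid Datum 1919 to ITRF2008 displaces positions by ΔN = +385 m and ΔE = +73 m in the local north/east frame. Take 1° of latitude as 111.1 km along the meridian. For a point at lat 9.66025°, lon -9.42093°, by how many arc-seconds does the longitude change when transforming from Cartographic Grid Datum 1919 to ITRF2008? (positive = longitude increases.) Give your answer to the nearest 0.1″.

At latitude 9.66025°, cos φ = 0.985820.
1° of longitude at this latitude = 111.1 × cos φ = 109.52 km, so Δλ = 73.0 / 109524.6 = 0.0006665° = 2.399″.

Δλ = 2.4″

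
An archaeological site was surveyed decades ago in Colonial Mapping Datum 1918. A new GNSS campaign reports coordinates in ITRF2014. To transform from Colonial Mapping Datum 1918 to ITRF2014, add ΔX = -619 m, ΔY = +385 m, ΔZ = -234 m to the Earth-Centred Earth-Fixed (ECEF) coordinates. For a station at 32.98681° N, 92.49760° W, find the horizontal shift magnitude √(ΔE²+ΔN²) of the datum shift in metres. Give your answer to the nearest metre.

The local east axis at (φ, λ) is (−sin λ, cos λ, 0), so ΔE = −sin(-92.49760°)·(-619) + cos(-92.49760°)·385 = -635.19 m.
The local north axis is (−sin φ cos λ, −sin φ sin λ, cos φ), giving ΔN = -14.686 + 209.413 − 196.278 = -1.55 m.
Horizontal magnitude = √(ΔE² + ΔN²) = √((-635.19)² + (-1.55)²) = 635.19 m.

635 m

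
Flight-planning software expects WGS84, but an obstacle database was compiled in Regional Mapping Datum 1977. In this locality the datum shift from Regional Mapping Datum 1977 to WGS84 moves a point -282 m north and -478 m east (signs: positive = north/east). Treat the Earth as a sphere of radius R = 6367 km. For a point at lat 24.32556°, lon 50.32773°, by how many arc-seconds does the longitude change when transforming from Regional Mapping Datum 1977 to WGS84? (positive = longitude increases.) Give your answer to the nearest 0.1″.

At latitude 24.32556°, cos φ = 0.911220.
One radian of longitude at latitude φ spans R cos φ, so Δλ = ΔE / (R cos φ) = -478.0 / (6367000 × 0.911220) = -8.2389e-05 rad = -16.994″.

Δλ = -17.0″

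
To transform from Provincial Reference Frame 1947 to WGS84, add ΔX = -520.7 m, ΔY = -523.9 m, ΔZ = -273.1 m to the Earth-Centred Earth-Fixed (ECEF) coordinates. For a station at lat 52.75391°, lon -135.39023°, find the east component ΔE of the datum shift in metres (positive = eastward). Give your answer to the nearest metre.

ΔE = 7 m

The local east axis at (φ, λ) is (−sin λ, cos λ, 0), so ΔE = −sin(-135.39023°)·(-520.7) + cos(-135.39023°)·(-523.9) = 7.29 m.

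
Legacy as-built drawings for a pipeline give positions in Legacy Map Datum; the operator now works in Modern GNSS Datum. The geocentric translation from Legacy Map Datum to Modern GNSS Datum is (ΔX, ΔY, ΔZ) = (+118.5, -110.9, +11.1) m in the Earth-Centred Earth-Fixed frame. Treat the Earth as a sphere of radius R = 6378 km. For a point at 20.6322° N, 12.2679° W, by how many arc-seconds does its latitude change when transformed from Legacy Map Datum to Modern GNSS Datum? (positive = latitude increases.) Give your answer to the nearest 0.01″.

sin φ = 0.352368, cos φ = 0.935862, sin λ = -0.212483, cos λ = 0.977165.
North component: ΔN = −sin φ cos λ·ΔX − sin φ sin λ·ΔY + cos φ·ΔZ = −(0.352368)(0.977165)(118.5) − (0.352368)(-0.212483)(-110.9) + (0.935862)(11.1) = -38.72 m.
1° of latitude spans πR/180 = 111317 m, so Δφ = -38.72 / 111317 × 3600 = -1.252″.

Δφ = -1.25″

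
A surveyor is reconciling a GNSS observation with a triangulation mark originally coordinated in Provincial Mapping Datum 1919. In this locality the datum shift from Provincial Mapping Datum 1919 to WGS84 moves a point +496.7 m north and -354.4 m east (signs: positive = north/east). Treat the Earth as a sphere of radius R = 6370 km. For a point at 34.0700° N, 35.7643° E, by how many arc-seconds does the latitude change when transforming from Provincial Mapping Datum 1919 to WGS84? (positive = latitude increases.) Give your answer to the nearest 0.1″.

On a sphere of radius R, 1 rad of latitude = R, so Δφ = ΔN / R = 496.7 / 6370000 = 7.7975e-05 rad = 16.083″.

Δφ = 16.1″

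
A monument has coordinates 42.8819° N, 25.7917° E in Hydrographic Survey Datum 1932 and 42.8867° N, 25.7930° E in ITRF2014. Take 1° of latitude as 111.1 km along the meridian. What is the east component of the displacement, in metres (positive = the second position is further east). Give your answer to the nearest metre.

Δφ = 42.8867° − 42.8819° = +0.0048°; Δλ = 25.7930° − 25.7917° = +0.0013°.
ΔN = Δφ × 111100 = 533.3 m; ΔE = Δλ × 111100 × cos(42.8819°) = +0.0013 × 111100 × 0.732758 = 105.8 m.

ΔE = 106 m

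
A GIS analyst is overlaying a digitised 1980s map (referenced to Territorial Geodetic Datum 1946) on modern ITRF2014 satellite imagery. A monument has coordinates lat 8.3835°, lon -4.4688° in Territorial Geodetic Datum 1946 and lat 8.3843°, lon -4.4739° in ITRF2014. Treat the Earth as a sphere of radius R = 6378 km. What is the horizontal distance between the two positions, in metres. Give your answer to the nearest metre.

569 m

Δφ = 8.3843° − 8.3835° = +0.0008°; Δλ = -4.4739° − -4.4688° = -0.0051°.
1° along a meridian = πR/180 = 111317 m.
ΔN = Δφ × 111317 = 89.1 m; ΔE = Δλ × 111317 × cos(8.3835°) = -0.0051 × 111317 × 0.989314 = -561.7 m.
Distance = √(ΔE² + ΔN²) = √((-561.7)² + 89.1²) = 568.7 m.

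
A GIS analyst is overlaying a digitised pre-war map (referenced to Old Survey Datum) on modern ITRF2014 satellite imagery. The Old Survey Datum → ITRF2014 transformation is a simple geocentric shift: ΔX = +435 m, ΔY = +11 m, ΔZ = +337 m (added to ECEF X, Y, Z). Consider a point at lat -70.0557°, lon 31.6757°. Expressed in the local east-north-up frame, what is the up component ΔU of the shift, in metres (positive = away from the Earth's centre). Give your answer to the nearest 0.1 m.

ΔU = -188.5 m

At φ = -70.0557°, λ = 31.6757°: sin φ = -0.940025, cos φ = 0.341106, sin λ = 0.525111, cos λ = 0.851034.
ΔU = cos φ cos λ·ΔX + cos φ sin λ·ΔY + sin φ·ΔZ = (0.341106)(0.851034)(435) + (0.341106)(0.525111)(11) + (-0.940025)(337) = -188.54 m.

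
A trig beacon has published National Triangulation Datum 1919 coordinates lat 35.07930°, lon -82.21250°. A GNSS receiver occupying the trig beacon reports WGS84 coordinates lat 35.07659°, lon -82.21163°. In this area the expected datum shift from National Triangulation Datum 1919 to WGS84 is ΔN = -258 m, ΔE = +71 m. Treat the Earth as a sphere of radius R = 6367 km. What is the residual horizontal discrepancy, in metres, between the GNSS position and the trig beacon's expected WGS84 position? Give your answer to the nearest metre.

Observed coordinate differences: Δφ = -0.00271°, Δλ = +0.00087°.
Converting to metres (1° lat = 111125 m, cos φ = 0.818357): observed ΔN = -301.1 m, observed ΔE = 79.1 m.
Subtracting the expected shift leaves a residual of -301.1 − (-258) = -43.1 m north and 79.1 − (71) = 8.1 m east.
Residual distance = √((-43.1)² + 8.1²) = 43.9 m.

44 m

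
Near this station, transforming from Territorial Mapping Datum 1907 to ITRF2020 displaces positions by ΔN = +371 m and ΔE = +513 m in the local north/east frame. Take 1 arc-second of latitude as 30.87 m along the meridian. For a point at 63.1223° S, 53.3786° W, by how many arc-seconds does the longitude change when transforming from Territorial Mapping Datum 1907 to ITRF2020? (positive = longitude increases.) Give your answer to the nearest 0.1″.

At latitude -63.1223°, cos φ = 0.452088.
1″ of longitude at this latitude = 30.87 × cos φ = 13.9559 m, so Δλ = 513.0 / 13.9559 = 36.759″.

Δλ = 36.8″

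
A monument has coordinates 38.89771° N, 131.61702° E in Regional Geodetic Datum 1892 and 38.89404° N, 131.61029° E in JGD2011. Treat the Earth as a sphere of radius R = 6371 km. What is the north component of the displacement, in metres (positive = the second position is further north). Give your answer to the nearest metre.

ΔN = -408 m

Δφ = 38.89404° − 38.89771° = -0.00367°; Δλ = 131.61029° − 131.61702° = -0.00673°.
1° along a meridian = πR/180 = 111195 m.
ΔN = Δφ × 111195 = -408.1 m; ΔE = Δλ × 111195 × cos(38.89771°) = -0.00673 × 111195 × 0.778268 = -582.4 m.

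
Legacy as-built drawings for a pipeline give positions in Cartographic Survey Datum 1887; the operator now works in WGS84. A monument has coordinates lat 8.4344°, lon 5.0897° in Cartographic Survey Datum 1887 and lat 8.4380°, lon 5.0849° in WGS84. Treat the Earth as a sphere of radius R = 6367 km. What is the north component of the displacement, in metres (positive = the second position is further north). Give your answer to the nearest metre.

ΔN = 400 m

Δφ = 8.4380° − 8.4344° = +0.0036°; Δλ = 5.0849° − 5.0897° = -0.0048°.
1° along a meridian = πR/180 = 111125 m.
ΔN = Δφ × 111125 = 400.1 m; ΔE = Δλ × 111125 × cos(8.4344°) = -0.0048 × 111125 × 0.989184 = -527.6 m.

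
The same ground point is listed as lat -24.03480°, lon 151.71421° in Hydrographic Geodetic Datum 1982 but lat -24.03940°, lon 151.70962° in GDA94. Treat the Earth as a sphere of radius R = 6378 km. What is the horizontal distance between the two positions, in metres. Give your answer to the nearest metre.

Δφ = -24.03940° − -24.03480° = -0.00460°; Δλ = 151.70962° − 151.71421° = -0.00459°.
1° along a meridian = πR/180 = 111317 m.
ΔN = Δφ × 111317 = -512.1 m; ΔE = Δλ × 111317 × cos(-24.03480°) = -0.00459 × 111317 × 0.913298 = -466.6 m.
Distance = √(ΔE² + ΔN²) = √((-466.6)² + (-512.1)²) = 692.8 m.

693 m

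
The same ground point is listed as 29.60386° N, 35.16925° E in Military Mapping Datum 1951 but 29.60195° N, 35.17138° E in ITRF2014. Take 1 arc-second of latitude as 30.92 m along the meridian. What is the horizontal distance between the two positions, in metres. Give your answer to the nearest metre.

Δφ = 29.60195° − 29.60386° = -0.00191°; Δλ = 35.17138° − 35.16925° = +0.00213°.
1° of latitude = 3600 × 30.92 = 111312 m.
ΔN = Δφ × 111312 = -212.6 m; ΔE = Δλ × 111312 × cos(29.60386°) = +0.00213 × 111312 × 0.869462 = 206.1 m.
Distance = √(ΔE² + ΔN²) = √(206.1² + (-212.6)²) = 296.1 m.

296 m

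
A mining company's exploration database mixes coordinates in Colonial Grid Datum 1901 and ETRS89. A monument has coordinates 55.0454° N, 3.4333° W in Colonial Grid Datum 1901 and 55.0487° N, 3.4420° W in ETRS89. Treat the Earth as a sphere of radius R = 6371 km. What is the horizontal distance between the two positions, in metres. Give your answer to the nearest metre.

665 m

Δφ = 55.0487° − 55.0454° = +0.0033°; Δλ = -3.4420° − -3.4333° = -0.0087°.
1° along a meridian = πR/180 = 111195 m.
ΔN = Δφ × 111195 = 366.9 m; ΔE = Δλ × 111195 × cos(55.0454°) = -0.0087 × 111195 × 0.572927 = -554.2 m.
Distance = √(ΔE² + ΔN²) = √((-554.2)² + 366.9²) = 664.7 m.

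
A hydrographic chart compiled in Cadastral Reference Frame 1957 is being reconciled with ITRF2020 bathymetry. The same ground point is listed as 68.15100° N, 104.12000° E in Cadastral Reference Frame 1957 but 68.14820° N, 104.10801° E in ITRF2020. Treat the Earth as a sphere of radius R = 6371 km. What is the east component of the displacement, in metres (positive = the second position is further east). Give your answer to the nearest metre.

Δφ = 68.14820° − 68.15100° = -0.00280°; Δλ = 104.10801° − 104.12000° = -0.01199°.
1° along a meridian = πR/180 = 111195 m.
ΔN = Δφ × 111195 = -311.3 m; ΔE = Δλ × 111195 × cos(68.15100°) = -0.01199 × 111195 × 0.372162 = -496.2 m.

ΔE = -496 m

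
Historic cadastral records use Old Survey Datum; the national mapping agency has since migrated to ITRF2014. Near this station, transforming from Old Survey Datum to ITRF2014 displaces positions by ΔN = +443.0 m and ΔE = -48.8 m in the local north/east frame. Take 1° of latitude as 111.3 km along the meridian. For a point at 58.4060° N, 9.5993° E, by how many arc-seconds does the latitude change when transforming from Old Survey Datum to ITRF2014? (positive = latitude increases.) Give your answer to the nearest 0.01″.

Δφ = 14.33″

1° of latitude = 111.3 km, so Δφ = 443.0 / 111300 = 0.0039802° = 14.329″.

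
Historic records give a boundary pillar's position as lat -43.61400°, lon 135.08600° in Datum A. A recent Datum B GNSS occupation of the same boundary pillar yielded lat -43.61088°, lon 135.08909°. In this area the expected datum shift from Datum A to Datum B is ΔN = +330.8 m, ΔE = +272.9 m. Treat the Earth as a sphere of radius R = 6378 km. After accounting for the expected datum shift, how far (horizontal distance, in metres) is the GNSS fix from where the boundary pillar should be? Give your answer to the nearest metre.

29 m

Observed coordinate differences: Δφ = +0.00312°, Δλ = +0.00309°.
Converting to metres (1° lat = 111317 m, cos φ = 0.724003): observed ΔN = 347.3 m, observed ΔE = 249.0 m.
Subtracting the expected shift leaves a residual of 347.3 − (330.8) = 16.5 m north and 249.0 − (272.9) = -23.9 m east.
Residual distance = √(16.5² + (-23.9)²) = 29.0 m.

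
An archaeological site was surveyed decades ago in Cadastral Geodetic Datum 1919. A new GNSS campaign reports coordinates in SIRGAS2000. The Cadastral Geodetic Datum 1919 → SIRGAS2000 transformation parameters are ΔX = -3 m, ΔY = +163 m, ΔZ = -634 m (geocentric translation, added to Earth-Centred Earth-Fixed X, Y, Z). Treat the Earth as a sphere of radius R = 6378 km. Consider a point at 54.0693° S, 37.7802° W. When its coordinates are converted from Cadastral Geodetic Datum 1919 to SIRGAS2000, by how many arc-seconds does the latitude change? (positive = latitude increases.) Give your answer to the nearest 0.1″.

sin φ = -0.809727, cos φ = 0.586806, sin λ = -0.612634, cos λ = 0.790367.
North component: ΔN = −sin φ cos λ·ΔX − sin φ sin λ·ΔY + cos φ·ΔZ = −(-0.809727)(0.790367)(-3) − (-0.809727)(-0.612634)(163) + (0.586806)(-634) = -454.81 m.
1° of latitude spans πR/180 = 111317 m, so Δφ = -454.81 / 111317 × 3600 = -14.709″.

Δφ = -14.7″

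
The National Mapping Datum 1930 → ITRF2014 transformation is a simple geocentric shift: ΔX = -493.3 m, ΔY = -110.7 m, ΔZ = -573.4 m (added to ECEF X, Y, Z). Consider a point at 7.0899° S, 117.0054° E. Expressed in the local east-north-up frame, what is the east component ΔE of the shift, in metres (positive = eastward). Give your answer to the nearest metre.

The local east axis at (φ, λ) is (−sin λ, cos λ, 0), so ΔE = −sin(117.0054°)·(-493.3) + cos(117.0054°)·(-110.7) = 489.78 m.

ΔE = 490 m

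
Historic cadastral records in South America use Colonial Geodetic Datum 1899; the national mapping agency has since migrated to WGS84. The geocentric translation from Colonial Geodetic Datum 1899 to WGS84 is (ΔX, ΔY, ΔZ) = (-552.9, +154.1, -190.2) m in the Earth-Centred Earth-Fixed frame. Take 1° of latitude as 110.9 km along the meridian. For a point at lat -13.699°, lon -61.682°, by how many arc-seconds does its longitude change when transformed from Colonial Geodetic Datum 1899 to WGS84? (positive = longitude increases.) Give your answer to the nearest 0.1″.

Δλ = -13.8″

sin φ = -0.236821, cos φ = 0.971553, sin λ = -0.880328, cos λ = 0.474365.
East component: ΔE = −sin λ·ΔX + cos λ·ΔY = −(-0.880328)(-552.9) + (0.474365)(154.1) = -413.63 m.
1° of latitude spans 110900 m; at latitude φ, 1° of longitude spans that × cos φ = 107745.3 m, so Δλ = -413.63 / 107745.3 × 3600 = -13.820″.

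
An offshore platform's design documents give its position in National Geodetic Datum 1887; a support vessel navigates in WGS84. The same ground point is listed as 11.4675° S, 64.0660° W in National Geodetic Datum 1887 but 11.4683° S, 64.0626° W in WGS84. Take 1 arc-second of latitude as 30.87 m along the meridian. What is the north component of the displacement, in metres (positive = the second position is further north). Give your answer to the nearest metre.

ΔN = -89 m

Δφ = -11.4683° − -11.4675° = -0.0008°; Δλ = -64.0626° − -64.0660° = +0.0034°.
1° of latitude = 3600 × 30.87 = 111132 m.
ΔN = Δφ × 111132 = -88.9 m; ΔE = Δλ × 111132 × cos(-11.4675°) = +0.0034 × 111132 × 0.980038 = 370.3 m.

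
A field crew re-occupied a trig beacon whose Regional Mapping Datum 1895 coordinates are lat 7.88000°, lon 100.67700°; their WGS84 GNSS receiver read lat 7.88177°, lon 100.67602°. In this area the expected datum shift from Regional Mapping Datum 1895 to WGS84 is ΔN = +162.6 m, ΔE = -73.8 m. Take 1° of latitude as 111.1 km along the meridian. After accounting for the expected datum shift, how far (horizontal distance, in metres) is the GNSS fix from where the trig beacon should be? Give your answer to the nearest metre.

48 m

Observed coordinate differences: Δφ = +0.00177°, Δλ = -0.00098°.
Converting to metres (1° lat = 111100 m, cos φ = 0.990557): observed ΔN = 196.6 m, observed ΔE = -107.8 m.
Subtracting the expected shift leaves a residual of 196.6 − (162.6) = 34.0 m north and -107.8 − (-73.8) = -34.0 m east.
Residual distance = √(34.0² + (-34.0)²) = 48.2 m.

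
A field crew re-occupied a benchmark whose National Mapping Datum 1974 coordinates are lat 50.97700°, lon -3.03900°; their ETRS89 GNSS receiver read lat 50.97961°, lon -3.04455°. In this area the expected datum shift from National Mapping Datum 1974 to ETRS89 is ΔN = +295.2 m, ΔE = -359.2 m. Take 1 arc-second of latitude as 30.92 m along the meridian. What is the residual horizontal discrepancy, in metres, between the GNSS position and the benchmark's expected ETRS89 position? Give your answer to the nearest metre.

Observed coordinate differences: Δφ = +0.00261°, Δλ = -0.00555°.
Converting to metres (1° lat = 111312 m, cos φ = 0.629632): observed ΔN = 290.5 m, observed ΔE = -389.0 m.
Subtracting the expected shift leaves a residual of 290.5 − (295.2) = -4.7 m north and -389.0 − (-359.2) = -29.8 m east.
Residual distance = √((-4.7)² + (-29.8)²) = 30.1 m.

30 m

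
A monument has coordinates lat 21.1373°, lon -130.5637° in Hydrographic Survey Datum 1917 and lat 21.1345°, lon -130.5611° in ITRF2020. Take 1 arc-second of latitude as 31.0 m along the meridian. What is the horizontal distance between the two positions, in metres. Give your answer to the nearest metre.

Δφ = 21.1345° − 21.1373° = -0.0028°; Δλ = -130.5611° − -130.5637° = +0.0026°.
1° of latitude = 3600 × 31.00 = 111600 m.
ΔN = Δφ × 111600 = -312.5 m; ΔE = Δλ × 111600 × cos(21.1373°) = +0.0026 × 111600 × 0.932719 = 270.6 m.
Distance = √(ΔE² + ΔN²) = √(270.6² + (-312.5)²) = 413.4 m.

413 m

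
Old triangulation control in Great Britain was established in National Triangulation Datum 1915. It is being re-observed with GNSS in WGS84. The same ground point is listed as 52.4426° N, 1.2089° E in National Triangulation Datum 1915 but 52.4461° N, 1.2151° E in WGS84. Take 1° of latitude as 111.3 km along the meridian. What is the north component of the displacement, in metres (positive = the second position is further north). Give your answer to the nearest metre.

ΔN = 390 m

Δφ = 52.4461° − 52.4426° = +0.0035°; Δλ = 1.2151° − 1.2089° = +0.0062°.
ΔN = Δφ × 111300 = 389.6 m; ΔE = Δλ × 111300 × cos(52.4426°) = +0.0062 × 111300 × 0.609556 = 420.6 m.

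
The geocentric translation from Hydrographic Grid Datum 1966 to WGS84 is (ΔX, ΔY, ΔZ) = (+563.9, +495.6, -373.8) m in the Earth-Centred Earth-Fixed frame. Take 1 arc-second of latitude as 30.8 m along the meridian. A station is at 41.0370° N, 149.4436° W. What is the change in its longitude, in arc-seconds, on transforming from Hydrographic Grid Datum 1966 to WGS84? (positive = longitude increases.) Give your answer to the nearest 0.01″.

Δλ = -6.03″

sin φ = 0.656546, cos φ = 0.754286, sin λ = -0.508386, cos λ = -0.861129.
East component: ΔE = −sin λ·ΔX + cos λ·ΔY = −(-0.508386)(563.9) + (-0.861129)(495.6) = -140.10 m.
1° of latitude spans 3600 × 30.80 = 110880 m; at latitude φ, 1° of longitude spans that × cos φ = 83635.2 m, so Δλ = -140.10 / 83635.2 × 3600 = -6.030″.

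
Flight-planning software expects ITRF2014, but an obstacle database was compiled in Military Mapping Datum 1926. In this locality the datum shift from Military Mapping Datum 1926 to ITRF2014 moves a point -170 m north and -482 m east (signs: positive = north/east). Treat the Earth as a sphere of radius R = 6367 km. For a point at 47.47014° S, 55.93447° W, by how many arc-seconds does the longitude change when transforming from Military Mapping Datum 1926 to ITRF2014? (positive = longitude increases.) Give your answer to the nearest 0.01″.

At latitude -47.47014°, cos φ = 0.675974.
One radian of longitude at latitude φ spans R cos φ, so Δλ = ΔE / (R cos φ) = -482.0 / (6367000 × 0.675974) = -1.1199e-04 rad = -23.100″.

Δλ = -23.10″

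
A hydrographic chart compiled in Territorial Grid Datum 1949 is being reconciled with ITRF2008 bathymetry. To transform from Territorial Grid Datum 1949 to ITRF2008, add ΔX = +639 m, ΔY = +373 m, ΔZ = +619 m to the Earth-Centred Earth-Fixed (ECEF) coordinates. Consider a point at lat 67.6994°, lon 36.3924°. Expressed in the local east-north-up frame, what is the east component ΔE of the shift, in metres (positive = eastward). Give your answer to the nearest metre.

The local east axis at (φ, λ) is (−sin λ, cos λ, 0), so ΔE = −sin(36.3924°)·639 + cos(36.3924°)·373 = -78.87 m.

ΔE = -79 m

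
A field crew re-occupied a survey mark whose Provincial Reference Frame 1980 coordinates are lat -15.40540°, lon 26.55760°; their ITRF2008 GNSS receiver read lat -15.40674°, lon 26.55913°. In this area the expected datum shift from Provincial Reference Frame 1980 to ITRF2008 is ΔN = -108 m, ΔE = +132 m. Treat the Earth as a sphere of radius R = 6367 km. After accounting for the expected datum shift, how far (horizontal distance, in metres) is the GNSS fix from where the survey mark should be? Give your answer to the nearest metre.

52 m

Observed coordinate differences: Δφ = -0.00134°, Δλ = +0.00153°.
Converting to metres (1° lat = 111125 m, cos φ = 0.964070): observed ΔN = -148.9 m, observed ΔE = 163.9 m.
Subtracting the expected shift leaves a residual of -148.9 − (-108) = -40.9 m north and 163.9 − (132) = 31.9 m east.
Residual distance = √((-40.9)² + 31.9²) = 51.9 m.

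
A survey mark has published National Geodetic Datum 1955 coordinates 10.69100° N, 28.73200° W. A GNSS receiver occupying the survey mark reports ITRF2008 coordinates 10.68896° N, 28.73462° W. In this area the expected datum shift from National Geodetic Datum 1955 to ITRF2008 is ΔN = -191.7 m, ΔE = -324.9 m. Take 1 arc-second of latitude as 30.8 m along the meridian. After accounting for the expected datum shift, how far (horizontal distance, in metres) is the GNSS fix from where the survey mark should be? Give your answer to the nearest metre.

52 m

Observed coordinate differences: Δφ = -0.00204°, Δλ = -0.00262°.
Converting to metres (1° lat = 110880 m, cos φ = 0.982642): observed ΔN = -226.2 m, observed ΔE = -285.5 m.
Subtracting the expected shift leaves a residual of -226.2 − (-191.7) = -34.5 m north and -285.5 − (-324.9) = 39.4 m east.
Residual distance = √((-34.5)² + 39.4²) = 52.4 m.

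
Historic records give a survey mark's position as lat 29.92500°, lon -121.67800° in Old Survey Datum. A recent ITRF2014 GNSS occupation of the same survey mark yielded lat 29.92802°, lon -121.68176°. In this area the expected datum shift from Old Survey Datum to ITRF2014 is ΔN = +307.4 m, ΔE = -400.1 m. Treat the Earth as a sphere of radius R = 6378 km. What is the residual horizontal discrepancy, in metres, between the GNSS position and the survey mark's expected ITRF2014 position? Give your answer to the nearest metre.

Observed coordinate differences: Δφ = +0.00302°, Δλ = -0.00376°.
Converting to metres (1° lat = 111317 m, cos φ = 0.866679): observed ΔN = 336.2 m, observed ΔE = -362.8 m.
Subtracting the expected shift leaves a residual of 336.2 − (307.4) = 28.8 m north and -362.8 − (-400.1) = 37.3 m east.
Residual distance = √(28.8² + 37.3²) = 47.2 m.

47 m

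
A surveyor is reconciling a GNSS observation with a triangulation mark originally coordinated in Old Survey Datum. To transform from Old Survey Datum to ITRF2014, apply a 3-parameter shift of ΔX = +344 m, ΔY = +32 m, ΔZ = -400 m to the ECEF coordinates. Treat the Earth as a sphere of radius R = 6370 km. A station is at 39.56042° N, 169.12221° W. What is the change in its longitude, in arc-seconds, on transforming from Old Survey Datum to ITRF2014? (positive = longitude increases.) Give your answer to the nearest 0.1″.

sin φ = 0.636892, cos φ = 0.770953, sin λ = -0.188715, cos λ = -0.982032.
East component: ΔE = −sin λ·ΔX + cos λ·ΔY = −(-0.188715)(344) + (-0.982032)(32) = 33.49 m.
1° of latitude spans πR/180 = 111177 m; at latitude φ, 1° of longitude spans that × cos φ = 85712.7 m, so Δλ = 33.49 / 85712.7 × 3600 = 1.407″.

Δλ = 1.4″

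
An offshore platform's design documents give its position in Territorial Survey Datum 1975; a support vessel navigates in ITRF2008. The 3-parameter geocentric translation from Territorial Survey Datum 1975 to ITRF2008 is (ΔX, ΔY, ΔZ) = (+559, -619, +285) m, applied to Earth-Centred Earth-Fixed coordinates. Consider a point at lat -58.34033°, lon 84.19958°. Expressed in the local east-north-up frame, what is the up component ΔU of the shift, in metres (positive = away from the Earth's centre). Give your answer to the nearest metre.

At φ = -58.34033°, λ = 84.19958°: sin φ = -0.851181, cos φ = 0.524873, sin λ = 0.994880, cos λ = 0.101064.
ΔU = cos φ cos λ·ΔX + cos φ sin λ·ΔY + sin φ·ΔZ = (0.524873)(0.101064)(559) + (0.524873)(0.994880)(-619) + (-0.851181)(285) = -536.17 m.

ΔU = -536 m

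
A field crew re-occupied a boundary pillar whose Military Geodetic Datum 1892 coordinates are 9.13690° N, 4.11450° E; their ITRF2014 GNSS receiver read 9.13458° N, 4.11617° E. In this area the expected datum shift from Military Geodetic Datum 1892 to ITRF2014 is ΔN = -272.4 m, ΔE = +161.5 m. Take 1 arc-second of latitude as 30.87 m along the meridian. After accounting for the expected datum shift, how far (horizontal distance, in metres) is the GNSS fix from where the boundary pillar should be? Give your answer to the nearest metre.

26 m

Observed coordinate differences: Δφ = -0.00232°, Δλ = +0.00167°.
Converting to metres (1° lat = 111132 m, cos φ = 0.987312): observed ΔN = -257.8 m, observed ΔE = 183.2 m.
Subtracting the expected shift leaves a residual of -257.8 − (-272.4) = 14.6 m north and 183.2 − (161.5) = 21.7 m east.
Residual distance = √(14.6² + 21.7²) = 26.2 m.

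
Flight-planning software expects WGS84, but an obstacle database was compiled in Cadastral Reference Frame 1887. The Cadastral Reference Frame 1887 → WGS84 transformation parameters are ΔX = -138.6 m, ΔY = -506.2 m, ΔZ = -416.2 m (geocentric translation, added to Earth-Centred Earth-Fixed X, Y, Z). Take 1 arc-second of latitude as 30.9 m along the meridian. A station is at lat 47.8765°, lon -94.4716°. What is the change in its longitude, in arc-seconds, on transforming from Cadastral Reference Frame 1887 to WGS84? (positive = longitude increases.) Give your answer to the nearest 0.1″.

sin φ = 0.741701, cos φ = 0.670731, sin λ = -0.996956, cos λ = -0.077965.
East component: ΔE = −sin λ·ΔX + cos λ·ΔY = −(-0.996956)(-138.6) + (-0.077965)(-506.2) = -98.71 m.
1° of latitude spans 3600 × 30.90 = 111240 m; at latitude φ, 1° of longitude spans that × cos φ = 74612.1 m, so Δλ = -98.71 / 74612.1 × 3600 = -4.763″.

Δλ = -4.8″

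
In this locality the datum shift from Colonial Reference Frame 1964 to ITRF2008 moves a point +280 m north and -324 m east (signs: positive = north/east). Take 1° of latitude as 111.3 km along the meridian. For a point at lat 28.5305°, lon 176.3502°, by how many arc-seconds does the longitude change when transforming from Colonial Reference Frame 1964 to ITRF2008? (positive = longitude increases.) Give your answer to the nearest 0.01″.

Δλ = -11.93″

At latitude 28.5305°, cos φ = 0.878563.
1° of longitude at this latitude = 111.3 × cos φ = 97.78 km, so Δλ = -324.0 / 97784.1 = -0.0033134° = -11.928″.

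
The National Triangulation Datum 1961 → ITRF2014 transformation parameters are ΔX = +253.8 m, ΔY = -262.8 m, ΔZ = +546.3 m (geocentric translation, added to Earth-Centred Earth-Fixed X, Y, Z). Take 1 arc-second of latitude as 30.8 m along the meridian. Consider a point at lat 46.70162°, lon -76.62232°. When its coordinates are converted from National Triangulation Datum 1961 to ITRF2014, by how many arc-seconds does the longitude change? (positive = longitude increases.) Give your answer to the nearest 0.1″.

sin φ = 0.727792, cos φ = 0.685798, sin λ = -0.972866, cos λ = 0.231369.
East component: ΔE = −sin λ·ΔX + cos λ·ΔY = −(-0.972866)(253.8) + (0.231369)(-262.8) = 186.11 m.
1° of latitude spans 3600 × 30.80 = 110880 m; at latitude φ, 1° of longitude spans that × cos φ = 76041.3 m, so Δλ = 186.11 / 76041.3 × 3600 = 8.811″.

Δλ = 8.8″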